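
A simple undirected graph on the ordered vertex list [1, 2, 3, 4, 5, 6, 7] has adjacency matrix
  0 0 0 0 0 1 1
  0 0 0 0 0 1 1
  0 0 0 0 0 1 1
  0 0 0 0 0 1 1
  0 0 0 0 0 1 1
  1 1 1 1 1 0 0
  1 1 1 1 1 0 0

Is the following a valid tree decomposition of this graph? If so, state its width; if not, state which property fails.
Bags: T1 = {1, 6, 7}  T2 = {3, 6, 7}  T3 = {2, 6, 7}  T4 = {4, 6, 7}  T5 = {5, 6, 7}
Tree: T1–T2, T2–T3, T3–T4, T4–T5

Vertex coverage: the bags together contain {1, 2, 3, 4, 5, 6, 7}, the full vertex set. Edge coverage: each edge of G has both endpoints in at least one bag. Running intersection: for every vertex, the bags containing it form a connected subtree. All three properties hold, so this is a valid tree decomposition of width max|bag| − 1 = 2, and hence tw(G) ≤ 2.

Yes; width 2.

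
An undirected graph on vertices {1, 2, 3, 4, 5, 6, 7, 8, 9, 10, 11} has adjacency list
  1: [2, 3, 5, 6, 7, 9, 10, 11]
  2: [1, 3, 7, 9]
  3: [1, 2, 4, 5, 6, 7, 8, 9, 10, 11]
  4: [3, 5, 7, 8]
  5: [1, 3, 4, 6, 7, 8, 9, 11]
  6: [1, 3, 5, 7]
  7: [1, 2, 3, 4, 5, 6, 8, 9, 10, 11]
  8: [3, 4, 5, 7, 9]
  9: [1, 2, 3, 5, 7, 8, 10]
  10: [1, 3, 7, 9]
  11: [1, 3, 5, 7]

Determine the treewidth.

A width-4 tree decomposition is:
Bags: B1 = {1, 3, 7, 9, 10}  B2 = {1, 3, 5, 7, 9}  B3 = {1, 2, 3, 7, 9}  B4 = {1, 3, 5, 6, 7}  B5 = {3, 5, 7, 8, 9}  B6 = {3, 4, 5, 7, 8}  B7 = {1, 3, 5, 7, 11}
Tree: B1–B2, B2–B3, B2–B4, B2–B5, B5–B6, B2–B7
The largest bag has 5 vertices, giving width 4; this decomposition certifies tw(G) ≤ 4. On the other hand G contains the 5-clique {3, 5, 7, 8, 9}. A clique must lie in a single bag of any decomposition, so no decomposition can have width below 4. Hence tw(G) = 4 exactly.

4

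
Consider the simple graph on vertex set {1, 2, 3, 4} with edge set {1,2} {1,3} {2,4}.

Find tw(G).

A width-1 tree decomposition is:
Bags: B1 = {1, 2}  B2 = {1, 3}  B3 = {2, 4}
Tree: B1–B2, B1–B3
Each bag holds 2 vertices, so the decomposition has width 1, which upper-bounds the treewidth. Any graph with an edge has treewidth ≥ 1, and G has the edge 2–1. Therefore the treewidth is 1.

1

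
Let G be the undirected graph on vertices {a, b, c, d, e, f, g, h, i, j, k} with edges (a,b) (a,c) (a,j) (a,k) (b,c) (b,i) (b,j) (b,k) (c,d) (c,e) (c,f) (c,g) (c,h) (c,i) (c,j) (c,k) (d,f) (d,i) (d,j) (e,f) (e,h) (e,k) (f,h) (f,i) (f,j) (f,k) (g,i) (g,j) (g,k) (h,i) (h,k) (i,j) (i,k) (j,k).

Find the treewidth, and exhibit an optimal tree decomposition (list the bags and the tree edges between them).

Every bag has size at most 5, so the width is 5 − 1 = 4 and tw(G) ≤ 4. For the lower bound, the 5 vertices {c, d, f, i, j} are pairwise adjacent, and any tree decomposition puts a clique entirely inside one bag — forcing width ≥ 4. Therefore the treewidth is 4.

Treewidth 4.
One such decomposition:
Bags: B1 = {b, c, i, j, k}  B2 = {c, f, i, j, k}  B3 = {c, d, f, i, j}  B4 = {c, f, h, i, k}  B5 = {a, b, c, j, k}  B6 = {c, e, f, h, k}  B7 = {c, g, i, j, k}
Tree: B1–B2, B2–B3, B2–B4, B1–B5, B4–B6, B1–B7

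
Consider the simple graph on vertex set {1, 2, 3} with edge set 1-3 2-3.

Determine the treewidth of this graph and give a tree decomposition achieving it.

The largest bag has 2 vertices, giving width 1; this decomposition certifies tw(G) ≤ 1. Since G has at least one edge (e.g. 3–2), it is not an edgeless graph, so tw(G) ≥ 1. Therefore the treewidth is 1.

Treewidth 1.
One such decomposition:
Bags: B1 = {2, 3}  B2 = {1, 3}
Tree: B1–B2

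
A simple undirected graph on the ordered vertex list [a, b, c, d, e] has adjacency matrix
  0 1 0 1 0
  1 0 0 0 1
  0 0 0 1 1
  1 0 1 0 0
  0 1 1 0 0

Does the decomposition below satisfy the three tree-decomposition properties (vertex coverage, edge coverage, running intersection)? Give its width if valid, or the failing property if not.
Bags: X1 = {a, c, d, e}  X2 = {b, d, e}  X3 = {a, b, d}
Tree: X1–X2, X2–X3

A tree decomposition must satisfy three properties: every vertex lies in some bag; for every edge, both endpoints lie together in some bag; and for every vertex, the bags containing it form a connected subtree. Here bags containing vertex a are not connected in the tree, so the decomposition is invalid.

No — bags containing vertex a are not connected in the tree.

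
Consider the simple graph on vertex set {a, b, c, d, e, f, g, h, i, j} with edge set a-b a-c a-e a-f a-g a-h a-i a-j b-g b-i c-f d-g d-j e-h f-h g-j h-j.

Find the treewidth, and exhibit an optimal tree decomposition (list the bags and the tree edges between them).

Each bag holds 3 vertices, so the decomposition has width 2, which upper-bounds the treewidth. On the other hand G contains the 3-clique {d, g, j}. A clique must lie in a single bag of any decomposition, so no decomposition can have width below 2. Combining the bounds, tw(G) = 2.

Treewidth 2.
One optimal decomposition is:
Bags: B1 = {a, h, j}  B2 = {a, g, j}  B3 = {a, e, h}  B4 = {a, f, h}  B5 = {a, c, f}  B6 = {a, b, g}  B7 = {a, b, i}  B8 = {d, g, j}
Tree: B1–B2, B1–B3, B3–B4, B4–B5, B2–B6, B6–B7, B2–B8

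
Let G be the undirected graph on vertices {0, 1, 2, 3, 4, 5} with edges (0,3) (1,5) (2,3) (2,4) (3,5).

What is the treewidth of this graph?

A width-1 tree decomposition is:
Bags: B1 = {3, 5}  B2 = {2, 3}  B3 = {0, 3}  B4 = {2, 4}  B5 = {1, 5}
Tree: B1–B2, B2–B3, B2–B4, B1–B5
The largest bag has 2 vertices, giving width 1; this decomposition certifies tw(G) ≤ 1. G has an edge, so its treewidth is at least 1. Hence tw(G) = 1 exactly.

1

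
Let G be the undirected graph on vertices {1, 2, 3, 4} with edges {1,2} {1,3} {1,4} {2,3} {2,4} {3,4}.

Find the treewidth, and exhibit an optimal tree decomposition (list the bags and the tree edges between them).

Treewidth 3.
One optimal decomposition is:
Bags: B1 = {1, 2, 3, 4}
Tree: (single bag)

With just one bag of size 4, the width is 4 − 1 = 3, so tw(G) ≤ 3. On the other hand G contains the 4-clique {1, 2, 3, 4}. A clique must lie in a single bag of any decomposition, so no decomposition can have width below 3. Therefore the treewidth is 3.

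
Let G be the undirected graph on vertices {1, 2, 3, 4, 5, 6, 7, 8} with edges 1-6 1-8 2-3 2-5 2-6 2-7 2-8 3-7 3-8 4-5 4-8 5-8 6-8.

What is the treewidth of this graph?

A width-2 tree decomposition is:
Bags: B1 = {2, 5, 8}  B2 = {2, 3, 8}  B3 = {2, 3, 7}  B4 = {4, 5, 8}  B5 = {2, 6, 8}  B6 = {1, 6, 8}
Tree: B1–B2, B2–B3, B1–B4, B1–B5, B5–B6
The largest bag has 3 vertices, giving width 2; this decomposition certifies tw(G) ≤ 2. On the other hand G contains the 3-clique {1, 6, 8}. A clique must lie in a single bag of any decomposition, so no decomposition can have width below 2. Combining the bounds, tw(G) = 2.

2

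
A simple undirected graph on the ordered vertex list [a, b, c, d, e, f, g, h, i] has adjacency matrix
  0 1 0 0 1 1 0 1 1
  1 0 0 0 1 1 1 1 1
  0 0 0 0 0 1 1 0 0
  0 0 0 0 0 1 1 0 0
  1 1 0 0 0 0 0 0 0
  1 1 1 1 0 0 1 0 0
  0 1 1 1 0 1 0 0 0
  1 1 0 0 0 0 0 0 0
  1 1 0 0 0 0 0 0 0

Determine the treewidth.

A width-2 tree decomposition is:
Bags: B1 = {c, f, g}  B2 = {d, f, g}  B3 = {b, f, g}  B4 = {a, b, f}  B5 = {a, b, h}  B6 = {a, b, e}  B7 = {a, b, i}
Tree: B1–B2, B1–B3, B3–B4, B4–B5, B4–B6, B6–B7
Each bag holds 3 vertices, so the decomposition has width 2, which upper-bounds the treewidth. Conversely, {d, f, g} is a clique of size 3, and the vertices of any clique must share a bag in every tree decomposition; so some bag has ≥ 3 vertices and tw(G) ≥ 2. Hence tw(G) = 2 exactly.

2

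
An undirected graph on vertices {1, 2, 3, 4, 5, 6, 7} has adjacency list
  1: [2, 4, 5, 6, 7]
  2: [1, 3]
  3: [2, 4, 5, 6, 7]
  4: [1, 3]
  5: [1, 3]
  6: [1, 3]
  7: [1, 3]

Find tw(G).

2

A width-2 tree decomposition is:
Bags: B1 = {1, 3, 6}  B2 = {1, 2, 3}  B3 = {1, 3, 4}  B4 = {1, 3, 5}  B5 = {1, 3, 7}
Tree: B1–B2, B2–B3, B3–B4, B4–B5
Each bag holds 3 vertices, so the decomposition has width 2, which upper-bounds the treewidth. For the lower bound, G contains the cycle 3–6–1–2–3, so G is not a forest; only forests have treewidth ≤ 1, hence tw(G) ≥ 2. Combining the bounds, tw(G) = 2.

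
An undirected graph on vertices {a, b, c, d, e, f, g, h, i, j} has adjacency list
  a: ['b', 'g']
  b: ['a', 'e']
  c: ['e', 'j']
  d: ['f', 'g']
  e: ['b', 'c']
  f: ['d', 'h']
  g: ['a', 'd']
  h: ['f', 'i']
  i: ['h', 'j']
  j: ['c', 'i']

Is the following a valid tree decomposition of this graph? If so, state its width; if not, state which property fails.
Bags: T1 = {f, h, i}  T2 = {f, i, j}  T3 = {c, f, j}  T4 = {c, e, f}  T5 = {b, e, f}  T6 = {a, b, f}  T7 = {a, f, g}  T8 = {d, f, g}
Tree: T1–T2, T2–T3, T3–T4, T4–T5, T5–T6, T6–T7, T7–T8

Vertex coverage: the bags together contain {a, b, c, d, e, f, g, h, i, j}, the full vertex set. Edge coverage: each edge of G has both endpoints in at least one bag. Running intersection: for every vertex, the bags containing it form a connected subtree. All three properties hold, so this is a valid tree decomposition of width max|bag| − 1 = 2, and hence tw(G) ≤ 2.

Yes; width 2.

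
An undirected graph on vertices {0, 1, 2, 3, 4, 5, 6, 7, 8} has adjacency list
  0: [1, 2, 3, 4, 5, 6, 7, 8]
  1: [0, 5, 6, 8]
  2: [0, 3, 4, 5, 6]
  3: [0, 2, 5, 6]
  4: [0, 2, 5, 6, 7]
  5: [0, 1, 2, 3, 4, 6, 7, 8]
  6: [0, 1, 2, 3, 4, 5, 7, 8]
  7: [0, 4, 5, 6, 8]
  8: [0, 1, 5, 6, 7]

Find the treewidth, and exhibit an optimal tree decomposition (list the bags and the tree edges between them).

Treewidth 4.
One such decomposition:
Bags: B1 = {0, 2, 4, 5, 6}  B2 = {0, 2, 3, 5, 6}  B3 = {0, 4, 5, 6, 7}  B4 = {0, 5, 6, 7, 8}  B5 = {0, 1, 5, 6, 8}
Tree: B1–B2, B1–B3, B3–B4, B4–B5

Each bag holds 5 vertices, so the decomposition has width 4, which upper-bounds the treewidth. For the lower bound, the 5 vertices {0, 1, 5, 6, 8} are pairwise adjacent, and any tree decomposition puts a clique entirely inside one bag — forcing width ≥ 4. The upper and lower bounds meet at 4, so that is the treewidth.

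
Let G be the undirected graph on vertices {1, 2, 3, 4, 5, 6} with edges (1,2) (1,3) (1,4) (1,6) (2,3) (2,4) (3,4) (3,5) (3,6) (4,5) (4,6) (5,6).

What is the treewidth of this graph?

A width-3 tree decomposition is:
Bags: B1 = {3, 4, 5, 6}  B2 = {1, 3, 4, 6}  B3 = {1, 2, 3, 4}
Tree: B1–B2, B2–B3
The largest bag has 4 vertices, giving width 3; this decomposition certifies tw(G) ≤ 3. For the lower bound, the 4 vertices {1, 2, 3, 4} are pairwise adjacent, and any tree decomposition puts a clique entirely inside one bag — forcing width ≥ 3. Hence tw(G) = 3 exactly.

3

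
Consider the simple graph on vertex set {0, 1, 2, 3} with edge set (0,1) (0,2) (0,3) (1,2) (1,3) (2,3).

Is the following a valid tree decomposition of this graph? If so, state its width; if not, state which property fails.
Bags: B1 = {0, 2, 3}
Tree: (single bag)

No — vertex 1 appears in no bag.

A tree decomposition must satisfy three properties: every vertex lies in some bag; for every edge, both endpoints lie together in some bag; and for every vertex, the bags containing it form a connected subtree. Here vertex 1 appears in no bag, so the decomposition is invalid.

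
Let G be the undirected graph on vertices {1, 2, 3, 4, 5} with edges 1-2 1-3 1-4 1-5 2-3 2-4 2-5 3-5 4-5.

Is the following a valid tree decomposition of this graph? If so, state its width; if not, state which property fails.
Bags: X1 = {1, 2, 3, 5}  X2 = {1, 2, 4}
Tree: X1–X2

No — edge (5,4) lies in no bag.

A tree decomposition must satisfy three properties: every vertex lies in some bag; for every edge, both endpoints lie together in some bag; and for every vertex, the bags containing it form a connected subtree. Here edge (5,4) lies in no bag, so the decomposition is invalid.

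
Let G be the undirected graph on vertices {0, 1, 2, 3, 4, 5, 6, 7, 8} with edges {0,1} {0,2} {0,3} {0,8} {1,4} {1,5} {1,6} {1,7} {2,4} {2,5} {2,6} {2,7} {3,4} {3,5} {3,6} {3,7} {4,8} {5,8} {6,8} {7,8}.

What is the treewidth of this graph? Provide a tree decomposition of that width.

Treewidth 4.
Bags: B1 = {1, 2, 3, 7, 8}  B2 = {1, 2, 3, 5, 8}  B3 = {0, 1, 2, 3, 8}  B4 = {1, 2, 3, 6, 8}  B5 = {1, 2, 3, 4, 8}
Tree: B1–B2, B2–B3, B3–B4, B4–B5

Each bag holds 5 vertices, so the decomposition has width 4, which upper-bounds the treewidth. For the lower bound: the 5 vertex sets {3,7}, {1,5}, {0,8}, {2}, {6} are disjoint, each induces a connected subgraph, and every pair is joined by at least one edge of G. Contracting each set to a single vertex therefore yields K_{5} as a minor, and since treewidth is minor-monotone, tw(G) ≥ tw(K_{5}) = 4. Combining the bounds, tw(G) = 4.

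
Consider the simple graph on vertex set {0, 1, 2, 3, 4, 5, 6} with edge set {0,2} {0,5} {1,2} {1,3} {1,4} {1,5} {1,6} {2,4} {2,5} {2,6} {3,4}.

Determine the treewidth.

A width-2 tree decomposition is:
Bags: B1 = {0, 2, 5}  B2 = {1, 2, 5}  B3 = {1, 2, 4}  B4 = {1, 3, 4}  B5 = {1, 2, 6}
Tree: B1–B2, B2–B3, B3–B4, B2–B5
Every bag has size at most 3, so the width is 3 − 1 = 2 and tw(G) ≤ 2. On the other hand G contains the 3-clique {0, 2, 5}. A clique must lie in a single bag of any decomposition, so no decomposition can have width below 2. Hence tw(G) = 2 exactly.

2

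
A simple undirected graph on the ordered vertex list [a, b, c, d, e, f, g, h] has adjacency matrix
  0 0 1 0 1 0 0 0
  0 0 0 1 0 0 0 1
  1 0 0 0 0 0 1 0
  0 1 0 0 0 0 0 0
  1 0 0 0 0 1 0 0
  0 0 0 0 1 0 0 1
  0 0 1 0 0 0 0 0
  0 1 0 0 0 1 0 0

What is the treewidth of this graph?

1

A width-1 tree decomposition is:
Bags: B1 = {c, g}  B2 = {a, c}  B3 = {a, e}  B4 = {e, f}  B5 = {f, h}  B6 = {b, h}  B7 = {b, d}
Tree: B1–B2, B2–B3, B3–B4, B4–B5, B5–B6, B6–B7
Each bag holds 2 vertices, so the decomposition has width 1, which upper-bounds the treewidth. Since G has at least one edge (e.g. g–c), it is not an edgeless graph, so tw(G) ≥ 1. Combining the bounds, tw(G) = 1.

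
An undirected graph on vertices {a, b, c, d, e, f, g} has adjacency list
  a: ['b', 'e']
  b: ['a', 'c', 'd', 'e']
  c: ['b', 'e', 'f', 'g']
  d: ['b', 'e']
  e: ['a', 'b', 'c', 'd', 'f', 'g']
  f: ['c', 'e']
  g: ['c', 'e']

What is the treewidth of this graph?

A width-2 tree decomposition is:
Bags: B1 = {c, e, f}  B2 = {c, e, g}  B3 = {b, c, e}  B4 = {a, b, e}  B5 = {b, d, e}
Tree: B1–B2, B1–B3, B3–B4, B4–B5
The largest bag has 3 vertices, giving width 2; this decomposition certifies tw(G) ≤ 2. For the lower bound, the 3 vertices {c, e, g} are pairwise adjacent, and any tree decomposition puts a clique entirely inside one bag — forcing width ≥ 2. Therefore the treewidth is 2.

2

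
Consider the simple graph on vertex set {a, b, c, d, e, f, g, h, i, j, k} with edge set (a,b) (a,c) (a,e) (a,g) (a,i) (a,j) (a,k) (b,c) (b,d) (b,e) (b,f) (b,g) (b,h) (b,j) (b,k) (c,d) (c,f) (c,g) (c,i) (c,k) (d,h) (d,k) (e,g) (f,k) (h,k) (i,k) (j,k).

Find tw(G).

A width-3 tree decomposition is:
Bags: B1 = {b, c, d, k}  B2 = {a, b, c, k}  B3 = {b, c, f, k}  B4 = {a, b, j, k}  B5 = {a, b, c, g}  B6 = {a, c, i, k}  B7 = {a, b, e, g}  B8 = {b, d, h, k}
Tree: B1–B2, B2–B3, B2–B4, B2–B5, B2–B6, B5–B7, B1–B8
The largest bag has 4 vertices, giving width 3; this decomposition certifies tw(G) ≤ 3. On the other hand G contains the 4-clique {a, b, e, g}. A clique must lie in a single bag of any decomposition, so no decomposition can have width below 3. Therefore the treewidth is 3.

3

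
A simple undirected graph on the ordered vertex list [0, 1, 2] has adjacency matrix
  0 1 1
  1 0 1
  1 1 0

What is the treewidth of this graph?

A width-2 tree decomposition is:
Bags: B1 = {0, 1, 2}
Tree: (single bag)
A single bag containing all 3 vertices is trivially a valid decomposition of width 2. Conversely, {0, 1, 2} is a clique of size 3, and the vertices of any clique must share a bag in every tree decomposition; so some bag has ≥ 3 vertices and tw(G) ≥ 2. Combining the bounds, tw(G) = 2.

2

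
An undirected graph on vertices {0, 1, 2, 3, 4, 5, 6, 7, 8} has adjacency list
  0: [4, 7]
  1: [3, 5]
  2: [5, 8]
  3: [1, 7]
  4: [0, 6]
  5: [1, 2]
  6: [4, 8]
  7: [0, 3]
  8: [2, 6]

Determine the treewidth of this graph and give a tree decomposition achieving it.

Each bag holds 3 vertices, so the decomposition has width 2, which upper-bounds the treewidth. Since 6–8–2–5–1–3–7–0–4–6 is a cycle in G, G is not acyclic. Forests are exactly the graphs of treewidth ≤ 1, so tw(G) ≥ 2. The upper and lower bounds meet at 2, so that is the treewidth.

Treewidth 2.
Bags: B1 = {2, 6, 8}  B2 = {2, 5, 6}  B3 = {1, 5, 6}  B4 = {1, 3, 6}  B5 = {3, 6, 7}  B6 = {0, 6, 7}  B7 = {0, 4, 6}
Tree: B1–B2, B2–B3, B3–B4, B4–B5, B5–B6, B6–B7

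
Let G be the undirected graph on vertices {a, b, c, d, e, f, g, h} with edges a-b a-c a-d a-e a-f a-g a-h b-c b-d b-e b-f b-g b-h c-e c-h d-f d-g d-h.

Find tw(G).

A width-3 tree decomposition is:
Bags: B1 = {a, b, d, h}  B2 = {a, b, d, f}  B3 = {a, b, d, g}  B4 = {a, b, c, h}  B5 = {a, b, c, e}
Tree: B1–B2, B1–B3, B1–B4, B4–B5
Every bag has size at most 4, so the width is 4 − 1 = 3 and tw(G) ≤ 3. Conversely, {a, b, d, g} is a clique of size 4, and the vertices of any clique must share a bag in every tree decomposition; so some bag has ≥ 4 vertices and tw(G) ≥ 3. Hence tw(G) = 3 exactly.

3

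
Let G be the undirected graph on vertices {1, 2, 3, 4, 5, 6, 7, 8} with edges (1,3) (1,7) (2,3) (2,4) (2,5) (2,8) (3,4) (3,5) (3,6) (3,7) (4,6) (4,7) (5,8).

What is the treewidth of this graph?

2

A width-2 tree decomposition is:
Bags: B1 = {2, 3, 4}  B2 = {3, 4, 7}  B3 = {1, 3, 7}  B4 = {2, 3, 5}  B5 = {2, 5, 8}  B6 = {3, 4, 6}
Tree: B1–B2, B2–B3, B1–B4, B4–B5, B2–B6
Each bag holds 3 vertices, so the decomposition has width 2, which upper-bounds the treewidth. On the other hand G contains the 3-clique {2, 5, 8}. A clique must lie in a single bag of any decomposition, so no decomposition can have width below 2. Hence tw(G) = 2 exactly.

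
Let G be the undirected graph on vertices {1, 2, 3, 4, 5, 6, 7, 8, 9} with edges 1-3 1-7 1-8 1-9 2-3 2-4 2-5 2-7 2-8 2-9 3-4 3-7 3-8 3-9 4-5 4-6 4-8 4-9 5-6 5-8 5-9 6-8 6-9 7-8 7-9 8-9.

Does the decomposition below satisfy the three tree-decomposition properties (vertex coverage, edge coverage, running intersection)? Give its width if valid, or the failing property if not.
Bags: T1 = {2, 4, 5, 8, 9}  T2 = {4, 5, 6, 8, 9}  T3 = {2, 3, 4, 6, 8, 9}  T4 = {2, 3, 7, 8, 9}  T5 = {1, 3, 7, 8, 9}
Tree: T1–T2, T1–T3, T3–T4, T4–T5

No — bags containing vertex 6 are not connected in the tree.

A tree decomposition must satisfy three properties: every vertex lies in some bag; for every edge, both endpoints lie together in some bag; and for every vertex, the bags containing it form a connected subtree. Here bags containing vertex 6 are not connected in the tree, so the decomposition is invalid.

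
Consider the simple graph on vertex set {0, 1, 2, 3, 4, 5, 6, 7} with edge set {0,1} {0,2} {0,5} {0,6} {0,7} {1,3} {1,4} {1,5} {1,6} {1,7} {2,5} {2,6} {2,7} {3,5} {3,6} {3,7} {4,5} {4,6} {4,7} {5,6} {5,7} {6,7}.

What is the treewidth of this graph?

4

A width-4 tree decomposition is:
Bags: B1 = {0, 1, 5, 6, 7}  B2 = {1, 4, 5, 6, 7}  B3 = {1, 3, 5, 6, 7}  B4 = {0, 2, 5, 6, 7}
Tree: B1–B2, B1–B3, B1–B4
The largest bag has 5 vertices, giving width 4; this decomposition certifies tw(G) ≤ 4. On the other hand G contains the 5-clique {0, 1, 5, 6, 7}. A clique must lie in a single bag of any decomposition, so no decomposition can have width below 4. Therefore the treewidth is 4.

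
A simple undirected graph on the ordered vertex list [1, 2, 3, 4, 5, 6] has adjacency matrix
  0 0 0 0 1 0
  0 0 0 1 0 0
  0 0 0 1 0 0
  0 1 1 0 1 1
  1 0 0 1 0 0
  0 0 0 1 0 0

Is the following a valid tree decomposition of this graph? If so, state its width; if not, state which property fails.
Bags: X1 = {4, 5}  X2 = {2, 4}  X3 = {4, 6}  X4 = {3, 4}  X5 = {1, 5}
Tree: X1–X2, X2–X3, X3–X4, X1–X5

Yes; width 1.

Checking the three conditions: (i) the bags cover all of {1, 2, 3, 4, 5, 6}; (ii) for each edge, some bag contains both endpoints; (iii) the bags containing any fixed vertex form a subtree. All hold, so the decomposition is valid with width 2 − 1 = 1.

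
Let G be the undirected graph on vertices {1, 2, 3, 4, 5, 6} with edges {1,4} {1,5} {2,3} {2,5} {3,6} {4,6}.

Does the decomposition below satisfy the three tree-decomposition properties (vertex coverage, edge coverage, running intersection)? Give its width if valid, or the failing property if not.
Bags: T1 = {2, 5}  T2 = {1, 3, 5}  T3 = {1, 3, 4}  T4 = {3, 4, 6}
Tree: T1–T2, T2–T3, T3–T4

A tree decomposition must satisfy three properties: every vertex lies in some bag; for every edge, both endpoints lie together in some bag; and for every vertex, the bags containing it form a connected subtree. Here edge (3,2) lies in no bag, so the decomposition is invalid.

No — edge (3,2) lies in no bag.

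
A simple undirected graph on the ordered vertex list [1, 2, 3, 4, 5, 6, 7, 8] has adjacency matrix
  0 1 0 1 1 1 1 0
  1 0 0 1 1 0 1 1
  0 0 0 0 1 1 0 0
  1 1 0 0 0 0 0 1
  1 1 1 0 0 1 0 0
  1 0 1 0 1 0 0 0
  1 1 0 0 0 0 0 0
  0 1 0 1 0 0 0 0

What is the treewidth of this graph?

2

A width-2 tree decomposition is:
Bags: B1 = {1, 2, 4}  B2 = {1, 2, 7}  B3 = {1, 2, 5}  B4 = {2, 4, 8}  B5 = {1, 5, 6}  B6 = {3, 5, 6}
Tree: B1–B2, B2–B3, B1–B4, B3–B5, B5–B6
Every bag has size at most 3, so the width is 3 − 1 = 2 and tw(G) ≤ 2. For the lower bound, the 3 vertices {2, 4, 8} are pairwise adjacent, and any tree decomposition puts a clique entirely inside one bag — forcing width ≥ 2. Combining the bounds, tw(G) = 2.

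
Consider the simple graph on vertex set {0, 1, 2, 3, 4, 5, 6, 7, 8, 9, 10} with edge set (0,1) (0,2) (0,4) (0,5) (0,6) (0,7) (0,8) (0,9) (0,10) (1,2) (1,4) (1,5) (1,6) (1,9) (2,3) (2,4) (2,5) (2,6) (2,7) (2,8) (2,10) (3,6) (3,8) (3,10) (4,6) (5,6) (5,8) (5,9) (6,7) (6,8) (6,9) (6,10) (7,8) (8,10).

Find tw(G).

4

A width-4 tree decomposition is:
Bags: B1 = {0, 1, 2, 5, 6}  B2 = {0, 2, 5, 6, 8}  B3 = {0, 1, 5, 6, 9}  B4 = {0, 2, 6, 8, 10}  B5 = {0, 1, 2, 4, 6}  B6 = {2, 3, 6, 8, 10}  B7 = {0, 2, 6, 7, 8}
Tree: B1–B2, B1–B3, B2–B4, B1–B5, B4–B6, B4–B7
The largest bag has 5 vertices, giving width 4; this decomposition certifies tw(G) ≤ 4. For the lower bound, the 5 vertices {0, 1, 5, 6, 9} are pairwise adjacent, and any tree decomposition puts a clique entirely inside one bag — forcing width ≥ 4. Hence tw(G) = 4 exactly.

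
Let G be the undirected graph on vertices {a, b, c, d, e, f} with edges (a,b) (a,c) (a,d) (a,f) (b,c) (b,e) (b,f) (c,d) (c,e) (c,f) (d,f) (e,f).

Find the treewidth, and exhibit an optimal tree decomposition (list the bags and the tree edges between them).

Treewidth 3.
Bags: B1 = {a, c, d, f}  B2 = {a, b, c, f}  B3 = {b, c, e, f}
Tree: B1–B2, B2–B3

Every bag has size at most 4, so the width is 4 − 1 = 3 and tw(G) ≤ 3. For the lower bound, the 4 vertices {b, c, e, f} are pairwise adjacent, and any tree decomposition puts a clique entirely inside one bag — forcing width ≥ 3. Therefore the treewidth is 3.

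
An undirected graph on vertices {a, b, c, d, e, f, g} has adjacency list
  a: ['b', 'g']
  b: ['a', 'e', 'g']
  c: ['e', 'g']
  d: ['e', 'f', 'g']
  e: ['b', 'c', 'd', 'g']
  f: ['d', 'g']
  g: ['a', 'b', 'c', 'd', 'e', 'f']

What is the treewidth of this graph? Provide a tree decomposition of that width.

Treewidth 2.
One optimal decomposition is:
Bags: B1 = {a, b, g}  B2 = {b, e, g}  B3 = {c, e, g}  B4 = {d, e, g}  B5 = {d, f, g}
Tree: B1–B2, B2–B3, B3–B4, B4–B5

The largest bag has 3 vertices, giving width 2; this decomposition certifies tw(G) ≤ 2. For the lower bound, the 3 vertices {a, b, g} are pairwise adjacent, and any tree decomposition puts a clique entirely inside one bag — forcing width ≥ 2. Hence tw(G) = 2 exactly.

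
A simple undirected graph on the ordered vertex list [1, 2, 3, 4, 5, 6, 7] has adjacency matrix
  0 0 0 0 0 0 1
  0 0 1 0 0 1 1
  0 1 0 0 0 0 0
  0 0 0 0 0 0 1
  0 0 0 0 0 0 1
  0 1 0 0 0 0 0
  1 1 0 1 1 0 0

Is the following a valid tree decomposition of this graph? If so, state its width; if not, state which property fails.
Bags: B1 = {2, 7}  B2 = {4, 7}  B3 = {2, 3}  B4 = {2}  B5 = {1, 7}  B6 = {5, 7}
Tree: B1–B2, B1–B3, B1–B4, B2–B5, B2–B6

A tree decomposition must satisfy three properties: every vertex lies in some bag; for every edge, both endpoints lie together in some bag; and for every vertex, the bags containing it form a connected subtree. Here vertex 6 appears in no bag, so the decomposition is invalid.

No — vertex 6 appears in no bag.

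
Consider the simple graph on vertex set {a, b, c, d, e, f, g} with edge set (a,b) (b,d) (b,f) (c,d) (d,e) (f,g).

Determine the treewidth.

A width-1 tree decomposition is:
Bags: B1 = {b, d}  B2 = {d, e}  B3 = {c, d}  B4 = {b, f}  B5 = {a, b}  B6 = {f, g}
Tree: B1–B2, B2–B3, B1–B4, B4–B5, B4–B6
Every bag has size at most 2, so the width is 2 − 1 = 1 and tw(G) ≤ 1. G has an edge, so its treewidth is at least 1. Combining the bounds, tw(G) = 1.

1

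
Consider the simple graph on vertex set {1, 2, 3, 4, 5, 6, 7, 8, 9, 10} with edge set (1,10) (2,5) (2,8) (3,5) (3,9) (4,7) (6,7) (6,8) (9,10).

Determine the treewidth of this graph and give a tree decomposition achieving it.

Treewidth 1.
One optimal decomposition is:
Bags: B1 = {4, 7}  B2 = {6, 7}  B3 = {6, 8}  B4 = {2, 8}  B5 = {2, 5}  B6 = {3, 5}  B7 = {3, 9}  B8 = {9, 10}  B9 = {1, 10}
Tree: B1–B2, B2–B3, B3–B4, B4–B5, B5–B6, B6–B7, B7–B8, B8–B9

Every bag has size at most 2, so the width is 2 − 1 = 1 and tw(G) ≤ 1. Since G has at least one edge (e.g. 4–7), it is not an edgeless graph, so tw(G) ≥ 1. Combining the bounds, tw(G) = 1.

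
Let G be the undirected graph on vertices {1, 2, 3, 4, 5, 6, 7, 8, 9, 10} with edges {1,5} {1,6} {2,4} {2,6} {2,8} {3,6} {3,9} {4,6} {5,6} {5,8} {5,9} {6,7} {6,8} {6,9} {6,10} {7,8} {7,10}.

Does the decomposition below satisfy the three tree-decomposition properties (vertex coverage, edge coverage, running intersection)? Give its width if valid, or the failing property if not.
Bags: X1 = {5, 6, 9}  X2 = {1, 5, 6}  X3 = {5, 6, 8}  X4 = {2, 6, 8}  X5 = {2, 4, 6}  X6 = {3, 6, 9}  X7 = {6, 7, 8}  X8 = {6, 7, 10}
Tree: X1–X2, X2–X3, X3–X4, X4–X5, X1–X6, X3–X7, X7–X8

Checking the three conditions: (i) the bags cover all of {1, 2, 3, 4, 5, 6, 7, 8, 9, 10}; (ii) for each edge, some bag contains both endpoints; (iii) the bags containing any fixed vertex form a subtree. All hold, so the decomposition is valid with width 3 − 1 = 2.

Yes; width 2.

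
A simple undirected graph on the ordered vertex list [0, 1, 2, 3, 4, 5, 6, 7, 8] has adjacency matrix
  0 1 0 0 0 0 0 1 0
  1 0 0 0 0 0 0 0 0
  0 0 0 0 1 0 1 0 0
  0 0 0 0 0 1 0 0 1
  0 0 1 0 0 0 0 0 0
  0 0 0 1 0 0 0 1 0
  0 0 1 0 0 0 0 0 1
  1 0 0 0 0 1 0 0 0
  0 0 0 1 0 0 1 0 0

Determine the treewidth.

1

A width-1 tree decomposition is:
Bags: B1 = {2, 4}  B2 = {2, 6}  B3 = {6, 8}  B4 = {3, 8}  B5 = {3, 5}  B6 = {5, 7}  B7 = {0, 7}  B8 = {0, 1}
Tree: B1–B2, B2–B3, B3–B4, B4–B5, B5–B6, B6–B7, B7–B8
The largest bag has 2 vertices, giving width 1; this decomposition certifies tw(G) ≤ 1. Any graph with an edge has treewidth ≥ 1, and G has the edge 4–2. Therefore the treewidth is 1.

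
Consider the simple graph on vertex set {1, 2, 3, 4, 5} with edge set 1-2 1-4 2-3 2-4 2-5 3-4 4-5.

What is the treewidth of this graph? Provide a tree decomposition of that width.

The largest bag has 3 vertices, giving width 2; this decomposition certifies tw(G) ≤ 2. For the lower bound, the 3 vertices {1, 2, 4} are pairwise adjacent, and any tree decomposition puts a clique entirely inside one bag — forcing width ≥ 2. Combining the bounds, tw(G) = 2.

Treewidth 2.
Bags: B1 = {2, 4, 5}  B2 = {2, 3, 4}  B3 = {1, 2, 4}
Tree: B1–B2, B1–B3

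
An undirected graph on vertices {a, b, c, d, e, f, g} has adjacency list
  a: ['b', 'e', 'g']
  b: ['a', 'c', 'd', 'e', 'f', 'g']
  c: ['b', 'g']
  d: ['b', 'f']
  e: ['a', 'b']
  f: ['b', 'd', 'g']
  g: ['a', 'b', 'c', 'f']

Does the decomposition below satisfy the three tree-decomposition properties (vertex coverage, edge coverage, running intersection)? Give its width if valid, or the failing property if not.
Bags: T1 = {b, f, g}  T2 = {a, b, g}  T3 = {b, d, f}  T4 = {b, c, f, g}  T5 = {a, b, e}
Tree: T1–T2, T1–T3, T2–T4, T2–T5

No — bags containing vertex f are not connected in the tree.

A tree decomposition must satisfy three properties: every vertex lies in some bag; for every edge, both endpoints lie together in some bag; and for every vertex, the bags containing it form a connected subtree. Here bags containing vertex f are not connected in the tree, so the decomposition is invalid.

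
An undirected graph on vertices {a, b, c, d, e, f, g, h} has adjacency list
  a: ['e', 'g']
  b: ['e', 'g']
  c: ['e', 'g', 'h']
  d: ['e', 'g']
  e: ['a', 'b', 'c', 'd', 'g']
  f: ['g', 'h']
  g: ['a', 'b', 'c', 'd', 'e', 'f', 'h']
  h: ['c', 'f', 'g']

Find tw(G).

A width-2 tree decomposition is:
Bags: B1 = {c, e, g}  B2 = {d, e, g}  B3 = {c, g, h}  B4 = {a, e, g}  B5 = {b, e, g}  B6 = {f, g, h}
Tree: B1–B2, B1–B3, B2–B4, B2–B5, B3–B6
Every bag has size at most 3, so the width is 3 − 1 = 2 and tw(G) ≤ 2. Conversely, {d, e, g} is a clique of size 3, and the vertices of any clique must share a bag in every tree decomposition; so some bag has ≥ 3 vertices and tw(G) ≥ 2. Therefore the treewidth is 2.

2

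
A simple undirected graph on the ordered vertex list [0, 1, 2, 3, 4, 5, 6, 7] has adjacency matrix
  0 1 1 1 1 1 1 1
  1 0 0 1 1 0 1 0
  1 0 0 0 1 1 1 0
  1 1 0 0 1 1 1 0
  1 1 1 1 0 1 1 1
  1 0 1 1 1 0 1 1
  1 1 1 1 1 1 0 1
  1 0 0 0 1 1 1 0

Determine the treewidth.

A width-4 tree decomposition is:
Bags: B1 = {0, 3, 4, 5, 6}  B2 = {0, 1, 3, 4, 6}  B3 = {0, 2, 4, 5, 6}  B4 = {0, 4, 5, 6, 7}
Tree: B1–B2, B1–B3, B3–B4
Every bag has size at most 5, so the width is 5 − 1 = 4 and tw(G) ≤ 4. On the other hand G contains the 5-clique {0, 1, 3, 4, 6}. A clique must lie in a single bag of any decomposition, so no decomposition can have width below 4. Hence tw(G) = 4 exactly.

4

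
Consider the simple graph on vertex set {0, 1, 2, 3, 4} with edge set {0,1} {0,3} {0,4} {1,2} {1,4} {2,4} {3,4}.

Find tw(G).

A width-2 tree decomposition is:
Bags: B1 = {1, 2, 4}  B2 = {0, 1, 4}  B3 = {0, 3, 4}
Tree: B1–B2, B2–B3
The largest bag has 3 vertices, giving width 2; this decomposition certifies tw(G) ≤ 2. On the other hand G contains the 3-clique {0, 1, 4}. A clique must lie in a single bag of any decomposition, so no decomposition can have width below 2. Combining the bounds, tw(G) = 2.

2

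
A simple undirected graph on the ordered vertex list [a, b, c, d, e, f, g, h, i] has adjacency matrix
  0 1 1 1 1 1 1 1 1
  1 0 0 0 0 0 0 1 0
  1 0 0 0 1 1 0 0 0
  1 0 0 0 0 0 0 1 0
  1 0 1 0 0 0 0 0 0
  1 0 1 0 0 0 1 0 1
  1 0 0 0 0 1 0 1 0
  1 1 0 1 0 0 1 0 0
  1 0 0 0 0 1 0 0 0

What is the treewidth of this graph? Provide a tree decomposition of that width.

Every bag has size at most 3, so the width is 3 − 1 = 2 and tw(G) ≤ 2. For the lower bound, the 3 vertices {a, d, h} are pairwise adjacent, and any tree decomposition puts a clique entirely inside one bag — forcing width ≥ 2. The upper and lower bounds meet at 2, so that is the treewidth.

Treewidth 2.
One such decomposition:
Bags: B1 = {a, c, f}  B2 = {a, f, g}  B3 = {a, g, h}  B4 = {a, c, e}  B5 = {a, b, h}  B6 = {a, d, h}  B7 = {a, f, i}
Tree: B1–B2, B2–B3, B1–B4, B3–B5, B5–B6, B2–B7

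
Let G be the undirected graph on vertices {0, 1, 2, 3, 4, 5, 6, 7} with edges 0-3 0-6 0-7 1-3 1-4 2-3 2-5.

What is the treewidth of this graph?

1

A width-1 tree decomposition is:
Bags: B1 = {1, 3}  B2 = {0, 3}  B3 = {2, 3}  B4 = {2, 5}  B5 = {1, 4}  B6 = {0, 7}  B7 = {0, 6}
Tree: B1–B2, B1–B3, B3–B4, B1–B5, B2–B6, B2–B7
The largest bag has 2 vertices, giving width 1; this decomposition certifies tw(G) ≤ 1. Since G has at least one edge (e.g. 3–1), it is not an edgeless graph, so tw(G) ≥ 1. The upper and lower bounds meet at 1, so that is the treewidth.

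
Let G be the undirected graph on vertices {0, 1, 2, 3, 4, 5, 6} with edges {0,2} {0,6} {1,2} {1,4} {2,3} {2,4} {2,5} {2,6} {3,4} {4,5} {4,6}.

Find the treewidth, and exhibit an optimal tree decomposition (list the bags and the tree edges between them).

Treewidth 2.
One such decomposition:
Bags: B1 = {2, 4, 6}  B2 = {1, 2, 4}  B3 = {2, 3, 4}  B4 = {0, 2, 6}  B5 = {2, 4, 5}
Tree: B1–B2, B2–B3, B1–B4, B2–B5

Every bag has size at most 3, so the width is 3 − 1 = 2 and tw(G) ≤ 2. On the other hand G contains the 3-clique {0, 2, 6}. A clique must lie in a single bag of any decomposition, so no decomposition can have width below 2. Combining the bounds, tw(G) = 2.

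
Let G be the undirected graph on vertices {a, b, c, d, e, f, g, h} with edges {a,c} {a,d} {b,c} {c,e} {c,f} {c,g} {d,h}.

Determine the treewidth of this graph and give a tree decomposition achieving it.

Treewidth 1.
One such decomposition:
Bags: B1 = {b, c}  B2 = {a, c}  B3 = {c, f}  B4 = {c, e}  B5 = {c, g}  B6 = {a, d}  B7 = {d, h}
Tree: B1–B2, B2–B3, B1–B4, B3–B5, B2–B6, B6–B7

Every bag has size at most 2, so the width is 2 − 1 = 1 and tw(G) ≤ 1. G has an edge, so its treewidth is at least 1. The upper and lower bounds meet at 1, so that is the treewidth.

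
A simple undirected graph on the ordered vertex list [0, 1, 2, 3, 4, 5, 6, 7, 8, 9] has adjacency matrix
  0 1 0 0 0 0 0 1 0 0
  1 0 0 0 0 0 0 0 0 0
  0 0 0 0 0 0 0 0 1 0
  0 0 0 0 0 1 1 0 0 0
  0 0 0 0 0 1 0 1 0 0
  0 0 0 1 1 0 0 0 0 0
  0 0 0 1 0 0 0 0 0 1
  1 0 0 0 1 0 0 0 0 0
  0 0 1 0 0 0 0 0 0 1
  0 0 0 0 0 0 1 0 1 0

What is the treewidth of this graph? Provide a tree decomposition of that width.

The largest bag has 2 vertices, giving width 1; this decomposition certifies tw(G) ≤ 1. Any graph with an edge has treewidth ≥ 1, and G has the edge 2–8. Therefore the treewidth is 1.

Treewidth 1.
One optimal decomposition is:
Bags: B1 = {2, 8}  B2 = {8, 9}  B3 = {6, 9}  B4 = {3, 6}  B5 = {3, 5}  B6 = {4, 5}  B7 = {4, 7}  B8 = {0, 7}  B9 = {0, 1}
Tree: B1–B2, B2–B3, B3–B4, B4–B5, B5–B6, B6–B7, B7–B8, B8–B9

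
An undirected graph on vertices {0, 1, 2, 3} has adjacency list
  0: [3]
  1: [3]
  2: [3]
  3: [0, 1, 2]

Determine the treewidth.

A width-1 tree decomposition is:
Bags: B1 = {2, 3}  B2 = {1, 3}  B3 = {0, 3}
Tree: B1–B2, B2–B3
Each bag holds 2 vertices, so the decomposition has width 1, which upper-bounds the treewidth. G has an edge, so its treewidth is at least 1. The upper and lower bounds meet at 1, so that is the treewidth.

1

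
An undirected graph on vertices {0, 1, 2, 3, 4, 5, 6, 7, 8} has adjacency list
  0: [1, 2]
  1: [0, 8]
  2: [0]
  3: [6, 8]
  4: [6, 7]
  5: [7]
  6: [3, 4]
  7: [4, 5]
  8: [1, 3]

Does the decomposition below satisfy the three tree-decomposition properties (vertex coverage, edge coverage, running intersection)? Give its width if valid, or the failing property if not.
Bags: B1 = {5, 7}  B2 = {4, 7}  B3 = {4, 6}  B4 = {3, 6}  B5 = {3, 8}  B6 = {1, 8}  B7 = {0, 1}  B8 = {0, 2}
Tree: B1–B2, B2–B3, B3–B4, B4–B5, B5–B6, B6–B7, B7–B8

Yes; width 1.

Checking the three conditions: (i) the bags cover all of {0, 1, 2, 3, 4, 5, 6, 7, 8}; (ii) for each edge, some bag contains both endpoints; (iii) the bags containing any fixed vertex form a subtree. All hold, so the decomposition is valid with width 2 − 1 = 1.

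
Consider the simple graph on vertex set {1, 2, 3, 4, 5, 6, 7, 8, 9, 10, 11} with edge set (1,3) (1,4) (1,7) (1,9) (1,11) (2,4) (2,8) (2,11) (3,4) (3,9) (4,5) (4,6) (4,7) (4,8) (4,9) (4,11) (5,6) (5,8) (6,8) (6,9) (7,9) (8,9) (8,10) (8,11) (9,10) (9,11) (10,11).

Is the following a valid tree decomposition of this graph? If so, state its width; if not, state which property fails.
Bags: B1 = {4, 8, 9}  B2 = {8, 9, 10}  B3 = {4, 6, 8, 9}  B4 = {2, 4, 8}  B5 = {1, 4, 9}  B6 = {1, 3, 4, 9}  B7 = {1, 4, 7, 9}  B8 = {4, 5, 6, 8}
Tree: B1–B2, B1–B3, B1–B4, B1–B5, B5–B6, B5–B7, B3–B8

A tree decomposition must satisfy three properties: every vertex lies in some bag; for every edge, both endpoints lie together in some bag; and for every vertex, the bags containing it form a connected subtree. Here vertex 11 appears in no bag, so the decomposition is invalid.

No — vertex 11 appears in no bag.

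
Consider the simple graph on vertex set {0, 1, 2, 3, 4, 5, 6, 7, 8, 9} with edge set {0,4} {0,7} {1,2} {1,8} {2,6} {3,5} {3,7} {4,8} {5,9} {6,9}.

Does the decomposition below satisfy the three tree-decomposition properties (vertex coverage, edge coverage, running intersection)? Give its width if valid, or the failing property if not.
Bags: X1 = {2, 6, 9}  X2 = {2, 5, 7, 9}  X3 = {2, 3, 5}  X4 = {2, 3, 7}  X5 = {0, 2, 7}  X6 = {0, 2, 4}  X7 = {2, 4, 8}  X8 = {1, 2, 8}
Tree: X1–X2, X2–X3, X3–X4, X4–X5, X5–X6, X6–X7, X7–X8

A tree decomposition must satisfy three properties: every vertex lies in some bag; for every edge, both endpoints lie together in some bag; and for every vertex, the bags containing it form a connected subtree. Here bags containing vertex 7 are not connected in the tree, so the decomposition is invalid.

No — bags containing vertex 7 are not connected in the tree.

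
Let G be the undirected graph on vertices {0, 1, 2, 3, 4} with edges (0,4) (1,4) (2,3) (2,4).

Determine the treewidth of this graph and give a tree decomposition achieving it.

Treewidth 1.
Bags: B1 = {1, 4}  B2 = {2, 4}  B3 = {0, 4}  B4 = {2, 3}
Tree: B1–B2, B1–B3, B2–B4

Each bag holds 2 vertices, so the decomposition has width 1, which upper-bounds the treewidth. G has an edge, so its treewidth is at least 1. Combining the bounds, tw(G) = 1.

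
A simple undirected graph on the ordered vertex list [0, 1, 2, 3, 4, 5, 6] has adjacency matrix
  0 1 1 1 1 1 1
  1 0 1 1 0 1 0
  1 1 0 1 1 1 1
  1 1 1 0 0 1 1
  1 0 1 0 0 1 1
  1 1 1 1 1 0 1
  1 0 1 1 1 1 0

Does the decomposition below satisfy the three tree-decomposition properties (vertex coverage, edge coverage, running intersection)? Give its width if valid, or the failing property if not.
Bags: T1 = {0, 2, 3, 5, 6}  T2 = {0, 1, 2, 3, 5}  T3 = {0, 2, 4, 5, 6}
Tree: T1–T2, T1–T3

Yes; width 4.

Vertex coverage: the bags together contain {0, 1, 2, 3, 4, 5, 6}, the full vertex set. Edge coverage: each edge of G has both endpoints in at least one bag. Running intersection: for every vertex, the bags containing it form a connected subtree. All three properties hold, so this is a valid tree decomposition of width max|bag| − 1 = 4, and hence tw(G) ≤ 4.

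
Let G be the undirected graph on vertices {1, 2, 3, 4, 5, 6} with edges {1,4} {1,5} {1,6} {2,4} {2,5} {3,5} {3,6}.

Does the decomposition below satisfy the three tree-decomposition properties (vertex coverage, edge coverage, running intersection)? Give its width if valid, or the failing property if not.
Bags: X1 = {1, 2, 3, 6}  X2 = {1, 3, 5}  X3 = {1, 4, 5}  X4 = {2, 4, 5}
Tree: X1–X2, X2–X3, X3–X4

A tree decomposition must satisfy three properties: every vertex lies in some bag; for every edge, both endpoints lie together in some bag; and for every vertex, the bags containing it form a connected subtree. Here bags containing vertex 2 are not connected in the tree, so the decomposition is invalid.

No — bags containing vertex 2 are not connected in the tree.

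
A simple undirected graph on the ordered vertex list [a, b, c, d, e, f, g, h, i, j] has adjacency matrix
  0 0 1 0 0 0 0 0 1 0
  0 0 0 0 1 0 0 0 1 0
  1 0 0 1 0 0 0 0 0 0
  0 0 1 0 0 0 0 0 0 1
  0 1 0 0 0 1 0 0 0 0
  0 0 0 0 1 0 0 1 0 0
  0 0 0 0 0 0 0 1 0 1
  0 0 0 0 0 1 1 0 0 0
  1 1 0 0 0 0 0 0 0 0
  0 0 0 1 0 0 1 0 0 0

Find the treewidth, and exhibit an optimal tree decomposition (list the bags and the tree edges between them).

Treewidth 2.
One such decomposition:
Bags: B1 = {b, e, i}  B2 = {a, e, i}  B3 = {a, c, e}  B4 = {c, d, e}  B5 = {d, e, j}  B6 = {e, g, j}  B7 = {e, g, h}  B8 = {e, f, h}
Tree: B1–B2, B2–B3, B3–B4, B4–B5, B5–B6, B6–B7, B7–B8

The largest bag has 3 vertices, giving width 2; this decomposition certifies tw(G) ≤ 2. Since e–b–i–a–c–d–j–g–h–f–e is a cycle in G, G is not acyclic. Forests are exactly the graphs of treewidth ≤ 1, so tw(G) ≥ 2. The upper and lower bounds meet at 2, so that is the treewidth.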